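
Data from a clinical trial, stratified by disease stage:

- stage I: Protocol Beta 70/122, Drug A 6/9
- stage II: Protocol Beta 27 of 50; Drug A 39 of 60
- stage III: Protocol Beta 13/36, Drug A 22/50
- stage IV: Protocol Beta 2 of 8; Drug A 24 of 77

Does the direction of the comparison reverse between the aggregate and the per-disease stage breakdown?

Stage I: Protocol Beta 70/122 = 57.4%, Drug A 6/9 = 66.7% → Drug A
Stage II: Protocol Beta 27/50 = 54.0%, Drug A 39/60 = 65.0% → Drug A
Stage III: Protocol Beta 13/36 = 36.1%, Drug A 22/50 = 44.0% → Drug A
Stage IV: Protocol Beta 2/8 = 25.0%, Drug A 24/77 = 31.2% → Drug A
Overall: Protocol Beta 112/216 = 51.9%, Drug A 91/196 = 46.4% → Protocol Beta
Drug A wins each disease group but Protocol Beta wins overall — the comparison reverses. Drug A's patients skew toward stage IV, which has a lower base rate.

Yes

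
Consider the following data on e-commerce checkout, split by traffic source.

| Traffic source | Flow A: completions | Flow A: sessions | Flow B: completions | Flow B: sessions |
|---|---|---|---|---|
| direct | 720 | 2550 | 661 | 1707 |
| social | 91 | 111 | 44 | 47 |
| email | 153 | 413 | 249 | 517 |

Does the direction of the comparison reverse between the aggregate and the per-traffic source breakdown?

No

Direct: Flow A 720/2550 = 28.2%, Flow B 661/1707 = 38.7% → Flow B
Social: Flow A 91/111 = 82.0%, Flow B 44/47 = 93.6% → Flow B
Email: Flow A 153/413 = 37.0%, Flow B 249/517 = 48.2% → Flow B
Overall: Flow A 964/3074 = 31.4%, Flow B 954/2271 = 42.0% → Flow B
Flow B wins overall and in every traffic group — no reversal.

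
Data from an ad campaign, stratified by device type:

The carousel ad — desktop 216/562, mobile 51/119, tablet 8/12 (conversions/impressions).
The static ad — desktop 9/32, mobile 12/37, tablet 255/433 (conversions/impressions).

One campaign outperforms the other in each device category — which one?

Desktop: the carousel ad 216/562 = 38.4%, the static ad 9/32 = 28.1% → the carousel ad
Mobile: the carousel ad 51/119 = 42.9%, the static ad 12/37 = 32.4% → the carousel ad
Tablet: the carousel ad 8/12 = 66.7%, the static ad 255/433 = 58.9% → the carousel ad
The carousel ad has the higher rate in all 3 groups.

the carousel ad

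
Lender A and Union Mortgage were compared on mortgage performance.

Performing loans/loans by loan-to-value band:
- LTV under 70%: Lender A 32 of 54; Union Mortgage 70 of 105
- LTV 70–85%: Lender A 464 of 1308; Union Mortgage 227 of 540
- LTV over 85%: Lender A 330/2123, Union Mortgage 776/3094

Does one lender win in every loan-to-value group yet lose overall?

No

LTV under 70%: Lender A 32/54 = 59.3%, Union Mortgage 70/105 = 66.7% → Union Mortgage
LTV 70–85%: Lender A 464/1308 = 35.5%, Union Mortgage 227/540 = 42.0% → Union Mortgage
LTV over 85%: Lender A 330/2123 = 15.5%, Union Mortgage 776/3094 = 25.1% → Union Mortgage
Overall: Lender A 826/3485 = 23.7%, Union Mortgage 1073/3739 = 28.7% → Union Mortgage
Union Mortgage wins overall and in every loan-to-value group — no reversal.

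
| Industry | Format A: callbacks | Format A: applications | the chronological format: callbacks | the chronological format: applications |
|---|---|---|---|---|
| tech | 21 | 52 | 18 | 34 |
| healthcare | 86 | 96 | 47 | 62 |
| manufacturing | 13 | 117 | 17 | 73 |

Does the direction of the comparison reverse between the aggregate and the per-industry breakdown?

No

Tech: Format A 21/52 = 40.4%, the chronological format 18/34 = 52.9% → the chronological format
Healthcare: Format A 86/96 = 89.6%, the chronological format 47/62 = 75.8% → Format A
Manufacturing: Format A 13/117 = 11.1%, the chronological format 17/73 = 23.3% → the chronological format
Overall: Format A 120/265 = 45.3%, the chronological format 82/169 = 48.5% → the chronological format
Neither sweeps: Format A wins 1 of 3 groups, the chronological format wins 2. The chronological format wins overall but not every group — no Simpson reversal.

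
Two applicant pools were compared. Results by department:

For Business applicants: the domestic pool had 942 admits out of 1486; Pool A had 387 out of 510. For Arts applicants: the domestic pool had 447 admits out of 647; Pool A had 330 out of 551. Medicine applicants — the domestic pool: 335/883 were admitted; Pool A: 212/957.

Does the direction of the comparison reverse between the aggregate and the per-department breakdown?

Business: the domestic pool 942/1486 = 63.4%, Pool A 387/510 = 75.9% → Pool A
Arts: the domestic pool 447/647 = 69.1%, Pool A 330/551 = 59.9% → the domestic pool
Medicine: the domestic pool 335/883 = 37.9%, Pool A 212/957 = 22.2% → the domestic pool
Overall: the domestic pool 1724/3016 = 57.2%, Pool A 929/2018 = 46.0% → the domestic pool
Neither sweeps: the domestic pool wins 2 of 3 groups, Pool A wins 1. The domestic pool wins overall but not every group — no Simpson reversal.

No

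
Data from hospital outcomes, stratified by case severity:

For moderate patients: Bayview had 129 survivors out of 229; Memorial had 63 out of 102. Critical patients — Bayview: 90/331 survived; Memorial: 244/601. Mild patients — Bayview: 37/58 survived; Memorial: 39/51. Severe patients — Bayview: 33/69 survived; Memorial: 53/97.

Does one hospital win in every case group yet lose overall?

No

Moderate: Bayview 129/229 = 56.3%, Memorial 63/102 = 61.8% → Memorial
Critical: Bayview 90/331 = 27.2%, Memorial 244/601 = 40.6% → Memorial
Mild: Bayview 37/58 = 63.8%, Memorial 39/51 = 76.5% → Memorial
Severe: Bayview 33/69 = 47.8%, Memorial 53/97 = 54.6% → Memorial
Overall: Bayview 289/687 = 42.1%, Memorial 399/851 = 46.9% → Memorial
Memorial wins overall and in every case group — no reversal.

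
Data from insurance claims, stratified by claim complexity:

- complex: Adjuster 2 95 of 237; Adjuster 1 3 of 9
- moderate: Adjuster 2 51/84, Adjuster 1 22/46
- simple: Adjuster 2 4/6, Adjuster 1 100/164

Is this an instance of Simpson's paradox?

Yes

Complex: Adjuster 2 95/237 = 40.1%, Adjuster 1 3/9 = 33.3% → Adjuster 2
Moderate: Adjuster 2 51/84 = 60.7%, Adjuster 1 22/46 = 47.8% → Adjuster 2
Simple: Adjuster 2 4/6 = 66.7%, Adjuster 1 100/164 = 61.0% → Adjuster 2
Overall: Adjuster 2 150/327 = 45.9%, Adjuster 1 125/219 = 57.1% → Adjuster 1
Adjuster 2 wins each claim group but Adjuster 1 wins overall — the comparison reverses. Adjuster 2's claims skew toward complex, which has a lower base rate.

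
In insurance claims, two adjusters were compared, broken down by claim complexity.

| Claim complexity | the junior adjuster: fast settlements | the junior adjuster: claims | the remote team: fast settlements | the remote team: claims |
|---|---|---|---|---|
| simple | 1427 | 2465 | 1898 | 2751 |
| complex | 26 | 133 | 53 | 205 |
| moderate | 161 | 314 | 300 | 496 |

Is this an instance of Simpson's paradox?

Simple: the junior adjuster 1427/2465 = 57.9%, the remote team 1898/2751 = 69.0% → the remote team
Complex: the junior adjuster 26/133 = 19.5%, the remote team 53/205 = 25.9% → the remote team
Moderate: the junior adjuster 161/314 = 51.3%, the remote team 300/496 = 60.5% → the remote team
Overall: the junior adjuster 1614/2912 = 55.4%, the remote team 2251/3452 = 65.2% → the remote team
The remote team wins overall and in every claim group — no reversal.

No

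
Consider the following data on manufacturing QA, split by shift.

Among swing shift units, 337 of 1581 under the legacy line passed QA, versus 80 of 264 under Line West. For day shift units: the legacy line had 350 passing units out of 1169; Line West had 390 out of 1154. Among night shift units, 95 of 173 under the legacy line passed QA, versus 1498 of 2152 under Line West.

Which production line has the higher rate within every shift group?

Swing shift: the legacy line 337/1581 = 21.3%, Line West 80/264 = 30.3% → Line West
Day shift: the legacy line 350/1169 = 29.9%, Line West 390/1154 = 33.8% → Line West
Night shift: the legacy line 95/173 = 54.9%, Line West 1498/2152 = 69.6% → Line West
Line West has the higher rate in all 3 groups.

Line West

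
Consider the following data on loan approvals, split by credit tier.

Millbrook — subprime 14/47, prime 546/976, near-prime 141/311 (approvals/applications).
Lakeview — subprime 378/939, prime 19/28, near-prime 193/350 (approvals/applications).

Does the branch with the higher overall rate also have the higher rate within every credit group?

No

Subprime: Millbrook 14/47 = 29.8%, Lakeview 378/939 = 40.3% → Lakeview
Prime: Millbrook 546/976 = 55.9%, Lakeview 19/28 = 67.9% → Lakeview
Near-prime: Millbrook 141/311 = 45.3%, Lakeview 193/350 = 55.1% → Lakeview
Overall: Millbrook 701/1334 = 52.5%, Lakeview 590/1317 = 44.8% → Millbrook
Lakeview wins each credit group but Millbrook wins overall — the comparison reverses. Lakeview's applications skew toward subprime, which has a lower base rate.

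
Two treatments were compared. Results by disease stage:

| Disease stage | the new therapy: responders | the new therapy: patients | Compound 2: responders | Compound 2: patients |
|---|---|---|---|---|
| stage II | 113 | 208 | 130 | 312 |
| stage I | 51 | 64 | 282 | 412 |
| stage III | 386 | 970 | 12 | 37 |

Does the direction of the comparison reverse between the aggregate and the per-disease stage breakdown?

Yes

Stage II: the new therapy 113/208 = 54.3%, Compound 2 130/312 = 41.7% → the new therapy
Stage I: the new therapy 51/64 = 79.7%, Compound 2 282/412 = 68.4% → the new therapy
Stage III: the new therapy 386/970 = 39.8%, Compound 2 12/37 = 32.4% → the new therapy
Overall: the new therapy 550/1242 = 44.3%, Compound 2 424/761 = 55.7% → Compound 2
The new therapy wins each disease group but Compound 2 wins overall — the comparison reverses. The new therapy's patients skew toward stage III, which has a lower base rate.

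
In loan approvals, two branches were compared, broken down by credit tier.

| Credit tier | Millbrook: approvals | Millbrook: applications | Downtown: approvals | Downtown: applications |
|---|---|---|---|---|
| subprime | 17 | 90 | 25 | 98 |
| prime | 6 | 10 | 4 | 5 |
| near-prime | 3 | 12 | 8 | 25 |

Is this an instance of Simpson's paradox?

No

Subprime: Millbrook 17/90 = 18.9%, Downtown 25/98 = 25.5% → Downtown
Prime: Millbrook 6/10 = 60.0%, Downtown 4/5 = 80.0% → Downtown
Near-prime: Millbrook 3/12 = 25.0%, Downtown 8/25 = 32.0% → Downtown
Overall: Millbrook 26/112 = 23.2%, Downtown 37/128 = 28.9% → Downtown
Downtown wins overall and in every credit group — no reversal.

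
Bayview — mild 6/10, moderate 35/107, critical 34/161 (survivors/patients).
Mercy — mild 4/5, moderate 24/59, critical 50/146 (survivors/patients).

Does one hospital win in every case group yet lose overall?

No

Mild: Bayview 6/10 = 60.0%, Mercy 4/5 = 80.0% → Mercy
Moderate: Bayview 35/107 = 32.7%, Mercy 24/59 = 40.7% → Mercy
Critical: Bayview 34/161 = 21.1%, Mercy 50/146 = 34.2% → Mercy
Overall: Bayview 75/278 = 27.0%, Mercy 78/210 = 37.1% → Mercy
Mercy wins overall and in every case group — no reversal.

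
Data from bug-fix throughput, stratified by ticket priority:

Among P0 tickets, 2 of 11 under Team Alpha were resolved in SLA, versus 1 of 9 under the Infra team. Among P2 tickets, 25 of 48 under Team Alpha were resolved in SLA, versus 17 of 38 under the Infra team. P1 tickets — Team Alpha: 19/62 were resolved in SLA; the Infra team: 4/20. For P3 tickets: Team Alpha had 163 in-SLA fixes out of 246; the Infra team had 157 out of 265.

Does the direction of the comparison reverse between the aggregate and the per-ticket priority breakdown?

P0: Team Alpha 2/11 = 18.2%, the Infra team 1/9 = 11.1% → Team Alpha
P2: Team Alpha 25/48 = 52.1%, the Infra team 17/38 = 44.7% → Team Alpha
P1: Team Alpha 19/62 = 30.6%, the Infra team 4/20 = 20.0% → Team Alpha
P3: Team Alpha 163/246 = 66.3%, the Infra team 157/265 = 59.2% → Team Alpha
Overall: Team Alpha 209/367 = 56.9%, the Infra team 179/332 = 53.9% → Team Alpha
Team Alpha wins overall and in every ticket group — no reversal.

No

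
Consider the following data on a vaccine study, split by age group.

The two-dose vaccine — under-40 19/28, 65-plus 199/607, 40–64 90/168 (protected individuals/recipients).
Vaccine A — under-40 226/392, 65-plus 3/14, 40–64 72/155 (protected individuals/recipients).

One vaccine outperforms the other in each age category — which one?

the two-dose vaccine

Under-40: the two-dose vaccine 19/28 = 67.9%, Vaccine A 226/392 = 57.7% → the two-dose vaccine
65-plus: the two-dose vaccine 199/607 = 32.8%, Vaccine A 3/14 = 21.4% → the two-dose vaccine
40–64: the two-dose vaccine 90/168 = 53.6%, Vaccine A 72/155 = 46.5% → the two-dose vaccine
The two-dose vaccine has the higher rate in all 3 groups.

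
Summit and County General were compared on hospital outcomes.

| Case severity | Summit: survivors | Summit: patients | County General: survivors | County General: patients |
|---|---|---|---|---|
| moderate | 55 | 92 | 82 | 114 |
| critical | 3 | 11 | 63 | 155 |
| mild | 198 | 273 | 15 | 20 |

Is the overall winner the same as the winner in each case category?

No

Moderate: Summit 55/92 = 59.8%, County General 82/114 = 71.9% → County General
Critical: Summit 3/11 = 27.3%, County General 63/155 = 40.6% → County General
Mild: Summit 198/273 = 72.5%, County General 15/20 = 75.0% → County General
Overall: Summit 256/376 = 68.1%, County General 160/289 = 55.4% → Summit
County General wins each case group but Summit wins overall — the comparison reverses. County General's patients skew toward critical, which has a lower base rate.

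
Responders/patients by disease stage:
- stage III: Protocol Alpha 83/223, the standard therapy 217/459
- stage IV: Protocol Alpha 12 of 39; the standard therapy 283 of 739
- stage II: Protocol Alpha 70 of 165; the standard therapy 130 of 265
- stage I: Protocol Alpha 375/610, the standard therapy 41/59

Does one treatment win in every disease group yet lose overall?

Yes

Stage III: Protocol Alpha 83/223 = 37.2%, the standard therapy 217/459 = 47.3% → the standard therapy
Stage IV: Protocol Alpha 12/39 = 30.8%, the standard therapy 283/739 = 38.3% → the standard therapy
Stage II: Protocol Alpha 70/165 = 42.4%, the standard therapy 130/265 = 49.1% → the standard therapy
Stage I: Protocol Alpha 375/610 = 61.5%, the standard therapy 41/59 = 69.5% → the standard therapy
Overall: Protocol Alpha 540/1037 = 52.1%, the standard therapy 671/1522 = 44.1% → Protocol Alpha
The standard therapy wins each disease group but Protocol Alpha wins overall — the comparison reverses. The standard therapy's patients skew toward stage IV, which has a lower base rate.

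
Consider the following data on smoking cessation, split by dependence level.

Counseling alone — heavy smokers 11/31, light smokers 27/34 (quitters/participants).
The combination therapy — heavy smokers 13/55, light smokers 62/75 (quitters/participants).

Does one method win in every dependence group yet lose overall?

Heavy smokers: counseling alone 11/31 = 35.5%, the combination therapy 13/55 = 23.6% → counseling alone
Light smokers: counseling alone 27/34 = 79.4%, the combination therapy 62/75 = 82.7% → the combination therapy
Overall: counseling alone 38/65 = 58.5%, the combination therapy 75/130 = 57.7% → counseling alone
Neither sweeps: counseling alone wins 1 of 2 groups, the combination therapy wins 1. Counseling alone wins overall but not every group — no Simpson reversal.

No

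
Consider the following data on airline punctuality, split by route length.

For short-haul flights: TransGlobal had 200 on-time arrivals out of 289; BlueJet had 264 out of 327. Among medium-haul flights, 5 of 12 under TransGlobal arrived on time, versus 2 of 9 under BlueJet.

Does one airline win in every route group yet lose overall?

Short-haul: TransGlobal 200/289 = 69.2%, BlueJet 264/327 = 80.7% → BlueJet
Medium-haul: TransGlobal 5/12 = 41.7%, BlueJet 2/9 = 22.2% → TransGlobal
Overall: TransGlobal 205/301 = 68.1%, BlueJet 266/336 = 79.2% → BlueJet
Neither sweeps: TransGlobal wins 1 of 2 groups, BlueJet wins 1. BlueJet wins overall but not every group — no Simpson reversal.

No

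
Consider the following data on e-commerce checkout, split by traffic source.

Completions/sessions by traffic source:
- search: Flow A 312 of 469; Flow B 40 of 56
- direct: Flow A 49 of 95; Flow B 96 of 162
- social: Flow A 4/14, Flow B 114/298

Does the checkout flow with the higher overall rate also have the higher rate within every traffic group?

Search: Flow A 312/469 = 66.5%, Flow B 40/56 = 71.4% → Flow B
Direct: Flow A 49/95 = 51.6%, Flow B 96/162 = 59.3% → Flow B
Social: Flow A 4/14 = 28.6%, Flow B 114/298 = 38.3% → Flow B
Overall: Flow A 365/578 = 63.1%, Flow B 250/516 = 48.4% → Flow A
Flow B wins each traffic group but Flow A wins overall — the comparison reverses. Flow B's sessions skew toward social, which has a lower base rate.

No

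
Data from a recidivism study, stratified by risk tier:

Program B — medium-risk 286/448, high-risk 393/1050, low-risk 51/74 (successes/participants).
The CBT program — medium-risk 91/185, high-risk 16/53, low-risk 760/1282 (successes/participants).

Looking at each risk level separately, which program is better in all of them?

Program B

Medium-risk: Program B 286/448 = 63.8%, the CBT program 91/185 = 49.2% → Program B
High-risk: Program B 393/1050 = 37.4%, the CBT program 16/53 = 30.2% → Program B
Low-risk: Program B 51/74 = 68.9%, the CBT program 760/1282 = 59.3% → Program B
Program B has the higher rate in all 3 groups.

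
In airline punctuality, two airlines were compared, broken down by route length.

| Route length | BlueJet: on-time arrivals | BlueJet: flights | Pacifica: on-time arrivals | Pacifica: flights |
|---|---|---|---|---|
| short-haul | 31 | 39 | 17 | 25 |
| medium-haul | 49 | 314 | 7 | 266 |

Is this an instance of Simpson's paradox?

Short-haul: BlueJet 31/39 = 79.5%, Pacifica 17/25 = 68.0% → BlueJet
Medium-haul: BlueJet 49/314 = 15.6%, Pacifica 7/266 = 2.6% → BlueJet
Overall: BlueJet 80/353 = 22.7%, Pacifica 24/291 = 8.2% → BlueJet
BlueJet wins overall and in every route group — no reversal.

No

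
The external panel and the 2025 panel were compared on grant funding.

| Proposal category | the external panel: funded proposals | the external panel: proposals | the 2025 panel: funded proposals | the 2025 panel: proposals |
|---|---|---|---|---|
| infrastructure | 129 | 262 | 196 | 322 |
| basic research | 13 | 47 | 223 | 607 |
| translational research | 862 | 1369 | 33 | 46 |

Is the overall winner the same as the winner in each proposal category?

No

Infrastructure: the external panel 129/262 = 49.2%, the 2025 panel 196/322 = 60.9% → the 2025 panel
Basic research: the external panel 13/47 = 27.7%, the 2025 panel 223/607 = 36.7% → the 2025 panel
Translational research: the external panel 862/1369 = 63.0%, the 2025 panel 33/46 = 71.7% → the 2025 panel
Overall: the external panel 1004/1678 = 59.8%, the 2025 panel 452/975 = 46.4% → the external panel
The 2025 panel wins each proposal group but the external panel wins overall — the comparison reverses. The 2025 panel's proposals skew toward basic research, which has a lower base rate.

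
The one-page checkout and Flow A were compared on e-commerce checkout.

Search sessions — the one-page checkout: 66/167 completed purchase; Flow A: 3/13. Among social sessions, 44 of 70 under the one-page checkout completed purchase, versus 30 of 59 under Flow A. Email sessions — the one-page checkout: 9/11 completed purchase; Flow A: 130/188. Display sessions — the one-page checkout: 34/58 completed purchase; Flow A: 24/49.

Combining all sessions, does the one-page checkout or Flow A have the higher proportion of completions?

Flow A

Search: the one-page checkout 66/167 = 39.5%, Flow A 3/13 = 23.1% → the one-page checkout
Social: the one-page checkout 44/70 = 62.9%, Flow A 30/59 = 50.8% → the one-page checkout
Email: the one-page checkout 9/11 = 81.8%, Flow A 130/188 = 69.1% → the one-page checkout
Display: the one-page checkout 34/58 = 58.6%, Flow A 24/49 = 49.0% → the one-page checkout
Overall: the one-page checkout 153/306 = 50.0%, Flow A 187/309 = 60.5% → Flow A
(The one-page checkout wins every traffic group but Flow A wins overall — the one-page checkout's sessions skew toward the low-rate search group.)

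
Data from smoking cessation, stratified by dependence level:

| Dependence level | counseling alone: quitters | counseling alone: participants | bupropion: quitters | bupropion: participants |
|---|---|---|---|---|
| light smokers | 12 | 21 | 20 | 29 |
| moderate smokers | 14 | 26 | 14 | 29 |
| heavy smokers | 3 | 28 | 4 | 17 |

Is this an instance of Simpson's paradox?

Light smokers: counseling alone 12/21 = 57.1%, bupropion 20/29 = 69.0% → bupropion
Moderate smokers: counseling alone 14/26 = 53.8%, bupropion 14/29 = 48.3% → counseling alone
Heavy smokers: counseling alone 3/28 = 10.7%, bupropion 4/17 = 23.5% → bupropion
Overall: counseling alone 29/75 = 38.7%, bupropion 38/75 = 50.7% → bupropion
Neither sweeps: counseling alone wins 1 of 3 groups, bupropion wins 2. Bupropion wins overall but not every group — no Simpson reversal.

No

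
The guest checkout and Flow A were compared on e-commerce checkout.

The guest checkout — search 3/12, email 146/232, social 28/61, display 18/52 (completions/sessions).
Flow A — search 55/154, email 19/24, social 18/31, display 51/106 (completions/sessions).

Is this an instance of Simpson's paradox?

Search: the guest checkout 3/12 = 25.0%, Flow A 55/154 = 35.7% → Flow A
Email: the guest checkout 146/232 = 62.9%, Flow A 19/24 = 79.2% → Flow A
Social: the guest checkout 28/61 = 45.9%, Flow A 18/31 = 58.1% → Flow A
Display: the guest checkout 18/52 = 34.6%, Flow A 51/106 = 48.1% → Flow A
Overall: the guest checkout 195/357 = 54.6%, Flow A 143/315 = 45.4% → the guest checkout
Flow A wins each traffic group but the guest checkout wins overall — the comparison reverses. Flow A's sessions skew toward search, which has a lower base rate.

Yes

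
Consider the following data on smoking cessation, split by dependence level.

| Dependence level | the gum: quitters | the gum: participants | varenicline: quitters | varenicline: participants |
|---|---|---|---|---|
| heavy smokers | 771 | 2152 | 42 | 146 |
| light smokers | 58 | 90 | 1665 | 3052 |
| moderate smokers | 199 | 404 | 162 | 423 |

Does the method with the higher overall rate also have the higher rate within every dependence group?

Heavy smokers: the gum 771/2152 = 35.8%, varenicline 42/146 = 28.8% → the gum
Light smokers: the gum 58/90 = 64.4%, varenicline 1665/3052 = 54.6% → the gum
Moderate smokers: the gum 199/404 = 49.3%, varenicline 162/423 = 38.3% → the gum
Overall: the gum 1028/2646 = 38.9%, varenicline 1869/3621 = 51.6% → varenicline
The gum wins each dependence group but varenicline wins overall — the comparison reverses. The gum's participants skew toward heavy smokers, which has a lower base rate.

No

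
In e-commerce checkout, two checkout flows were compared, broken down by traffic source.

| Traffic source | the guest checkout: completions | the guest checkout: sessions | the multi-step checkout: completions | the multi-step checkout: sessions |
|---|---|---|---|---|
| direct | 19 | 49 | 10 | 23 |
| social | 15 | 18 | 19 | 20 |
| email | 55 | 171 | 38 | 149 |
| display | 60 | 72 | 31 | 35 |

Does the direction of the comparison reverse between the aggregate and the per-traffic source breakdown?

Direct: the guest checkout 19/49 = 38.8%, the multi-step checkout 10/23 = 43.5% → the multi-step checkout
Social: the guest checkout 15/18 = 83.3%, the multi-step checkout 19/20 = 95.0% → the multi-step checkout
Email: the guest checkout 55/171 = 32.2%, the multi-step checkout 38/149 = 25.5% → the guest checkout
Display: the guest checkout 60/72 = 83.3%, the multi-step checkout 31/35 = 88.6% → the multi-step checkout
Overall: the guest checkout 149/310 = 48.1%, the multi-step checkout 98/227 = 43.2% → the guest checkout
Neither sweeps: the guest checkout wins 1 of 4 groups, the multi-step checkout wins 3. The guest checkout wins overall but not every group — no Simpson reversal.

No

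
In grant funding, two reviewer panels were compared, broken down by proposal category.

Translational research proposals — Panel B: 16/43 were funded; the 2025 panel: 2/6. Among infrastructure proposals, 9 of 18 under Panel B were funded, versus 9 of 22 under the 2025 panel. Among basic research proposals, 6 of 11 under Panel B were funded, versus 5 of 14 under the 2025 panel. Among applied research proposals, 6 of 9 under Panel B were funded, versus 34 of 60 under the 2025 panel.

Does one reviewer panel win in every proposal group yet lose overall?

Translational research: Panel B 16/43 = 37.2%, the 2025 panel 2/6 = 33.3% → Panel B
Infrastructure: Panel B 9/18 = 50.0%, the 2025 panel 9/22 = 40.9% → Panel B
Basic research: Panel B 6/11 = 54.5%, the 2025 panel 5/14 = 35.7% → Panel B
Applied research: Panel B 6/9 = 66.7%, the 2025 panel 34/60 = 56.7% → Panel B
Overall: Panel B 37/81 = 45.7%, the 2025 panel 50/102 = 49.0% → the 2025 panel
Panel B wins each proposal group but the 2025 panel wins overall — the comparison reverses. Panel B's proposals skew toward translational research, which has a lower base rate.

Yes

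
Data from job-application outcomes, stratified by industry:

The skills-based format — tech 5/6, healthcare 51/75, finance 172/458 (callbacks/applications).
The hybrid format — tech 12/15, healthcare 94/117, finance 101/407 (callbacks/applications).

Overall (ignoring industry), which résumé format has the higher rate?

the skills-based format

Tech: the skills-based format 5/6 = 83.3%, the hybrid format 12/15 = 80.0% → the skills-based format
Healthcare: the skills-based format 51/75 = 68.0%, the hybrid format 94/117 = 80.3% → the hybrid format
Finance: the skills-based format 172/458 = 37.6%, the hybrid format 101/407 = 24.8% → the skills-based format
Overall: the skills-based format 228/539 = 42.3%, the hybrid format 207/539 = 38.4% → the skills-based format
(Neither sweeps every industry group, but the skills-based format has the higher pooled rate.)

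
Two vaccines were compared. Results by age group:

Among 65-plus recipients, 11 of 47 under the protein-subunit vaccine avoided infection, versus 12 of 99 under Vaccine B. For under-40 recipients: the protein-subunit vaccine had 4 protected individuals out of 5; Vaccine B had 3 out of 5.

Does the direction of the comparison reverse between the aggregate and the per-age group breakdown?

65-plus: the protein-subunit vaccine 11/47 = 23.4%, Vaccine B 12/99 = 12.1% → the protein-subunit vaccine
Under-40: the protein-subunit vaccine 4/5 = 80.0%, Vaccine B 3/5 = 60.0% → the protein-subunit vaccine
Overall: the protein-subunit vaccine 15/52 = 28.8%, Vaccine B 15/104 = 14.4% → the protein-subunit vaccine
The protein-subunit vaccine wins overall and in every age group — no reversal.

No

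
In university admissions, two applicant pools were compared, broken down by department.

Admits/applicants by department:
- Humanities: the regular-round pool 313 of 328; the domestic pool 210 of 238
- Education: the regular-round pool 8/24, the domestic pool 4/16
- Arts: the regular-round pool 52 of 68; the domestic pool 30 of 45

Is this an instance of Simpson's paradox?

No

Humanities: the regular-round pool 313/328 = 95.4%, the domestic pool 210/238 = 88.2% → the regular-round pool
Education: the regular-round pool 8/24 = 33.3%, the domestic pool 4/16 = 25.0% → the regular-round pool
Arts: the regular-round pool 52/68 = 76.5%, the domestic pool 30/45 = 66.7% → the regular-round pool
Overall: the regular-round pool 373/420 = 88.8%, the domestic pool 244/299 = 81.6% → the regular-round pool
The regular-round pool wins overall and in every department group — no reversal.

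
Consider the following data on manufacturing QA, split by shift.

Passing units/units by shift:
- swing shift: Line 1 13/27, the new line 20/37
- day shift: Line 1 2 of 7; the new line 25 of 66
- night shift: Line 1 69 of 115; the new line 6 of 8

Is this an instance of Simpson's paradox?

Swing shift: Line 1 13/27 = 48.1%, the new line 20/37 = 54.1% → the new line
Day shift: Line 1 2/7 = 28.6%, the new line 25/66 = 37.9% → the new line
Night shift: Line 1 69/115 = 60.0%, the new line 6/8 = 75.0% → the new line
Overall: Line 1 84/149 = 56.4%, the new line 51/111 = 45.9% → Line 1
The new line wins each shift group but Line 1 wins overall — the comparison reverses. The new line's units skew toward day shift, which has a lower base rate.

Yes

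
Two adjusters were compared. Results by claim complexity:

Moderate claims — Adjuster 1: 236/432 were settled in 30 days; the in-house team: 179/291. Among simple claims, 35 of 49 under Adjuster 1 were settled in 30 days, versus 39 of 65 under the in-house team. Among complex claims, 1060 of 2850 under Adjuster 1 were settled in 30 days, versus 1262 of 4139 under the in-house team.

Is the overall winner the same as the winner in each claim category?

No

Moderate: Adjuster 1 236/432 = 54.6%, the in-house team 179/291 = 61.5% → the in-house team
Simple: Adjuster 1 35/49 = 71.4%, the in-house team 39/65 = 60.0% → Adjuster 1
Complex: Adjuster 1 1060/2850 = 37.2%, the in-house team 1262/4139 = 30.5% → Adjuster 1
Overall: Adjuster 1 1331/3331 = 40.0%, the in-house team 1480/4495 = 32.9% → Adjuster 1
Neither sweeps: Adjuster 1 wins 2 of 3 groups, the in-house team wins 1. Adjuster 1 wins overall but not every group — no Simpson reversal.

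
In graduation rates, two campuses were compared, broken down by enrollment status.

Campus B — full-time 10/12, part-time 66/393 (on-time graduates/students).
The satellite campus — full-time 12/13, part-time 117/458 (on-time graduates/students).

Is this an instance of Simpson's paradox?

Full-time: Campus B 10/12 = 83.3%, the satellite campus 12/13 = 92.3% → the satellite campus
Part-time: Campus B 66/393 = 16.8%, the satellite campus 117/458 = 25.5% → the satellite campus
Overall: Campus B 76/405 = 18.8%, the satellite campus 129/471 = 27.4% → the satellite campus
The satellite campus wins overall and in every enrollment group — no reversal.

No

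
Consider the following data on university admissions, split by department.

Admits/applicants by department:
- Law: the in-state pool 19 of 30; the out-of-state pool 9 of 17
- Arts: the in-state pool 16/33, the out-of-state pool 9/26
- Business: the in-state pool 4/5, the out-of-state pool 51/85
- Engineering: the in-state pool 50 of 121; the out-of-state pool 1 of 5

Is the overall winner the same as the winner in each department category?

No

Law: the in-state pool 19/30 = 63.3%, the out-of-state pool 9/17 = 52.9% → the in-state pool
Arts: the in-state pool 16/33 = 48.5%, the out-of-state pool 9/26 = 34.6% → the in-state pool
Business: the in-state pool 4/5 = 80.0%, the out-of-state pool 51/85 = 60.0% → the in-state pool
Engineering: the in-state pool 50/121 = 41.3%, the out-of-state pool 1/5 = 20.0% → the in-state pool
Overall: the in-state pool 89/189 = 47.1%, the out-of-state pool 70/133 = 52.6% → the out-of-state pool
The in-state pool wins each department group but the out-of-state pool wins overall — the comparison reverses. The in-state pool's applicants skew toward Engineering, which has a lower base rate.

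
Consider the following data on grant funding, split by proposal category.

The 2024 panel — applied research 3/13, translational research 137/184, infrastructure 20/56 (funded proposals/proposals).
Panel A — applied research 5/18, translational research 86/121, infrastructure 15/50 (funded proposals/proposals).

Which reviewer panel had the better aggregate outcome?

Applied research: the 2024 panel 3/13 = 23.1%, Panel A 5/18 = 27.8% → Panel A
Translational research: the 2024 panel 137/184 = 74.5%, Panel A 86/121 = 71.1% → the 2024 panel
Infrastructure: the 2024 panel 20/56 = 35.7%, Panel A 15/50 = 30.0% → the 2024 panel
Overall: the 2024 panel 160/253 = 63.2%, Panel A 106/189 = 56.1% → the 2024 panel
(Neither sweeps every proposal group, but the 2024 panel has the higher pooled rate.)

the 2024 panel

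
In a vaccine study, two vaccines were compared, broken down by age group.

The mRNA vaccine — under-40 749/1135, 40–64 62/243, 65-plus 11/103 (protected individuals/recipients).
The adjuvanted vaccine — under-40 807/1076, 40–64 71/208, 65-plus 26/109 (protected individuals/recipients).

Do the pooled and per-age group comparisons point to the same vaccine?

Under-40: the mRNA vaccine 749/1135 = 66.0%, the adjuvanted vaccine 807/1076 = 75.0% → the adjuvanted vaccine
40–64: the mRNA vaccine 62/243 = 25.5%, the adjuvanted vaccine 71/208 = 34.1% → the adjuvanted vaccine
65-plus: the mRNA vaccine 11/103 = 10.7%, the adjuvanted vaccine 26/109 = 23.9% → the adjuvanted vaccine
Overall: the mRNA vaccine 822/1481 = 55.5%, the adjuvanted vaccine 904/1393 = 64.9% → the adjuvanted vaccine
The adjuvanted vaccine wins overall and in every age group — no reversal.

Yes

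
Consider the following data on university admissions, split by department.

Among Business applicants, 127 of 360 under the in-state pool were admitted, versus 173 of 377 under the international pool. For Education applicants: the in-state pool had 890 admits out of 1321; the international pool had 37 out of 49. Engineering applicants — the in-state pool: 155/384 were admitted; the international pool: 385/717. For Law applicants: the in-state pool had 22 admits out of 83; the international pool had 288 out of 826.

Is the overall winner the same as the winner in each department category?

No

Business: the in-state pool 127/360 = 35.3%, the international pool 173/377 = 45.9% → the international pool
Education: the in-state pool 890/1321 = 67.4%, the international pool 37/49 = 75.5% → the international pool
Engineering: the in-state pool 155/384 = 40.4%, the international pool 385/717 = 53.7% → the international pool
Law: the in-state pool 22/83 = 26.5%, the international pool 288/826 = 34.9% → the international pool
Overall: the in-state pool 1194/2148 = 55.6%, the international pool 883/1969 = 44.8% → the in-state pool
The international pool wins each department group but the in-state pool wins overall — the comparison reverses. The international pool's applicants skew toward Law, which has a lower base rate.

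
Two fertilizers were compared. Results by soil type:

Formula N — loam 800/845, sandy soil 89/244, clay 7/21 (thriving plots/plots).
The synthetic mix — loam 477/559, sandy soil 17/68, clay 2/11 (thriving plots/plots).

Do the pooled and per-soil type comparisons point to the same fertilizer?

Loam: Formula N 800/845 = 94.7%, the synthetic mix 477/559 = 85.3% → Formula N
Sandy soil: Formula N 89/244 = 36.5%, the synthetic mix 17/68 = 25.0% → Formula N
Clay: Formula N 7/21 = 33.3%, the synthetic mix 2/11 = 18.2% → Formula N
Overall: Formula N 896/1110 = 80.7%, the synthetic mix 496/638 = 77.7% → Formula N
Formula N wins overall and in every soil group — no reversal.

Yes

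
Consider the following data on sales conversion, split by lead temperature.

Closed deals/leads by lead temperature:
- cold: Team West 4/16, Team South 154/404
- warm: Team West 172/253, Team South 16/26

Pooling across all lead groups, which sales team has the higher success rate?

Cold: Team West 4/16 = 25.0%, Team South 154/404 = 38.1% → Team South
Warm: Team West 172/253 = 68.0%, Team South 16/26 = 61.5% → Team West
Overall: Team West 176/269 = 65.4%, Team South 170/430 = 39.5% → Team West
(Neither sweeps every lead group, but Team West has the higher pooled rate.)

Team West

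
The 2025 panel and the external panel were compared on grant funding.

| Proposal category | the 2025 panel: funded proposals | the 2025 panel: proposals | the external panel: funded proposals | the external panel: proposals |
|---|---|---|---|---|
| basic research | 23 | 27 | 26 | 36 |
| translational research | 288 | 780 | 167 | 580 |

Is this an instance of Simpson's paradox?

No

Basic research: the 2025 panel 23/27 = 85.2%, the external panel 26/36 = 72.2% → the 2025 panel
Translational research: the 2025 panel 288/780 = 36.9%, the external panel 167/580 = 28.8% → the 2025 panel
Overall: the 2025 panel 311/807 = 38.5%, the external panel 193/616 = 31.3% → the 2025 panel
The 2025 panel wins overall and in every proposal group — no reversal.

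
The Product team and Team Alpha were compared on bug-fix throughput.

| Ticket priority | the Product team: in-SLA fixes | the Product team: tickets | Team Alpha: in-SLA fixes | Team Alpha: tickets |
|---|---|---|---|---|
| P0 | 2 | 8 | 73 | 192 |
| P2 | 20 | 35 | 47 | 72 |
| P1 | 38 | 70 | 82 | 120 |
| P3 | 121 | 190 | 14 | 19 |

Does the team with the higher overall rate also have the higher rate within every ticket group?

P0: the Product team 2/8 = 25.0%, Team Alpha 73/192 = 38.0% → Team Alpha
P2: the Product team 20/35 = 57.1%, Team Alpha 47/72 = 65.3% → Team Alpha
P1: the Product team 38/70 = 54.3%, Team Alpha 82/120 = 68.3% → Team Alpha
P3: the Product team 121/190 = 63.7%, Team Alpha 14/19 = 73.7% → Team Alpha
Overall: the Product team 181/303 = 59.7%, Team Alpha 216/403 = 53.6% → the Product team
Team Alpha wins each ticket group but the Product team wins overall — the comparison reverses. Team Alpha's tickets skew toward P0, which has a lower base rate.

No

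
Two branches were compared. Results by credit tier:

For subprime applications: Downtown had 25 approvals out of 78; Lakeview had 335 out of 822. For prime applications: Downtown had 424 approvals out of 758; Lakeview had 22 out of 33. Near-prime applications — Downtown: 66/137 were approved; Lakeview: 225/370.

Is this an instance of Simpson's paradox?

Subprime: Downtown 25/78 = 32.1%, Lakeview 335/822 = 40.8% → Lakeview
Prime: Downtown 424/758 = 55.9%, Lakeview 22/33 = 66.7% → Lakeview
Near-prime: Downtown 66/137 = 48.2%, Lakeview 225/370 = 60.8% → Lakeview
Overall: Downtown 515/973 = 52.9%, Lakeview 582/1225 = 47.5% → Downtown
Lakeview wins each credit group but Downtown wins overall — the comparison reverses. Lakeview's applications skew toward subprime, which has a lower base rate.

Yes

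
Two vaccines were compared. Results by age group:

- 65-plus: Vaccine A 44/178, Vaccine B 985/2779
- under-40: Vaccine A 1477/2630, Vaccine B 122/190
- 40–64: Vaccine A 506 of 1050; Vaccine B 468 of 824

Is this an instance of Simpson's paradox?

65-plus: Vaccine A 44/178 = 24.7%, Vaccine B 985/2779 = 35.4% → Vaccine B
Under-40: Vaccine A 1477/2630 = 56.2%, Vaccine B 122/190 = 64.2% → Vaccine B
40–64: Vaccine A 506/1050 = 48.2%, Vaccine B 468/824 = 56.8% → Vaccine B
Overall: Vaccine A 2027/3858 = 52.5%, Vaccine B 1575/3793 = 41.5% → Vaccine A
Vaccine B wins each age group but Vaccine A wins overall — the comparison reverses. Vaccine B's recipients skew toward 65-plus, which has a lower base rate.

Yes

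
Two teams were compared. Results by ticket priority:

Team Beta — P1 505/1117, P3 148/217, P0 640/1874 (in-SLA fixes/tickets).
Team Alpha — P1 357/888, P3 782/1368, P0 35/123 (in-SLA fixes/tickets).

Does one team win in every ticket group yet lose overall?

Yes

P1: Team Beta 505/1117 = 45.2%, Team Alpha 357/888 = 40.2% → Team Beta
P3: Team Beta 148/217 = 68.2%, Team Alpha 782/1368 = 57.2% → Team Beta
P0: Team Beta 640/1874 = 34.2%, Team Alpha 35/123 = 28.5% → Team Beta
Overall: Team Beta 1293/3208 = 40.3%, Team Alpha 1174/2379 = 49.3% → Team Alpha
Team Beta wins each ticket group but Team Alpha wins overall — the comparison reverses. Team Beta's tickets skew toward P0, which has a lower base rate.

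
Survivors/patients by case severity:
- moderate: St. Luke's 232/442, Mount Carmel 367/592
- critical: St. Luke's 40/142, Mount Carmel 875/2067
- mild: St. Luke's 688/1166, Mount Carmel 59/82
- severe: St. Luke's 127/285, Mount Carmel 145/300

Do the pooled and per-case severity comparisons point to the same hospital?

Moderate: St. Luke's 232/442 = 52.5%, Mount Carmel 367/592 = 62.0% → Mount Carmel
Critical: St. Luke's 40/142 = 28.2%, Mount Carmel 875/2067 = 42.3% → Mount Carmel
Mild: St. Luke's 688/1166 = 59.0%, Mount Carmel 59/82 = 72.0% → Mount Carmel
Severe: St. Luke's 127/285 = 44.6%, Mount Carmel 145/300 = 48.3% → Mount Carmel
Overall: St. Luke's 1087/2035 = 53.4%, Mount Carmel 1446/3041 = 47.6% → St. Luke's
Mount Carmel wins each case group but St. Luke's wins overall — the comparison reverses. Mount Carmel's patients skew toward critical, which has a lower base rate.

No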